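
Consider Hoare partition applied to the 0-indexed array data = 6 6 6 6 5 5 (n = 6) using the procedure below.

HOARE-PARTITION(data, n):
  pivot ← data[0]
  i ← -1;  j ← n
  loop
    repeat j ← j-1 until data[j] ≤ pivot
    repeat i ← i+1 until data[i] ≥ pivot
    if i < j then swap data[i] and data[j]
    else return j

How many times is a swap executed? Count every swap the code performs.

pivot=6
j stops at 5 (5), i stops at 0 (6); swap ⇒ 5 6 6 6 5 6
j stops at 4 (5), i stops at 1 (6); swap ⇒ 5 5 6 6 6 6
j stops at 3 (6), i stops at 2 (6); swap ⇒ 5 5 6 6 6 6
j stops at 2, i stops at 3; i≥j ⇒ return 2. data=5 5 6 6 6 6

3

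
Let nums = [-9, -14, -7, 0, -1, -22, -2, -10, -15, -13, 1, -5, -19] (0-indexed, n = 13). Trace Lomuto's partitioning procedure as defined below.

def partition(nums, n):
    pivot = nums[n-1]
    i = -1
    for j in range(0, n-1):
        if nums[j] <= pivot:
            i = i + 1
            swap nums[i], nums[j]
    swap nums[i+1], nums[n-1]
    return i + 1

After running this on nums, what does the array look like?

pivot = nums[12] = -19; i = -1
j=0: nums[0]=-9 > -19 → no swap
j=1: nums[1]=-14 > -19 → no swap
j=2: nums[2]=-7 > -19 → no swap
j=3: nums[3]=0 > -19 → no swap
j=4: nums[4]=-1 > -19 → no swap
j=5: nums[5]=-22 ≤ -19 → i=0, swap nums[0],nums[5] → [-22, -14, -7, 0, -1, -9, -2, -10, -15, -13, 1, -5, -19]
j=6: nums[6]=-2 > -19 → no swap
j=7: nums[7]=-10 > -19 → no swap
j=8: nums[8]=-15 > -19 → no swap
j=9: nums[9]=-13 > -19 → no swap
j=10: nums[10]=1 > -19 → no swap
j=11: nums[11]=-5 > -19 → no swap
final swap nums[1],nums[12] → [-22, -19, -7, 0, -1, -9, -2, -10, -15, -13, 1, -5, -14]; return 1

[-22, -19, -7, 0, -1, -9, -2, -10, -15, -13, 1, -5, -14]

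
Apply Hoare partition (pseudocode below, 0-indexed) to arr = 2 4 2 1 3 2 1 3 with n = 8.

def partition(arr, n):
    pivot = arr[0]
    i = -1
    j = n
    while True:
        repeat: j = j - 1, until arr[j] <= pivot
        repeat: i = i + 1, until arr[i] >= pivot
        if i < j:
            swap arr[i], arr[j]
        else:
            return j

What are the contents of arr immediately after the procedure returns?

1 2 1 2 3 4 2 3

pivot=2
j stops at 6 (1), i stops at 0 (2); swap ⇒ 1 4 2 1 3 2 2 3
j stops at 5 (2), i stops at 1 (4); swap ⇒ 1 2 2 1 3 4 2 3
j stops at 3 (1), i stops at 2 (2); swap ⇒ 1 2 1 2 3 4 2 3
j stops at 2, i stops at 3; i≥j ⇒ return 2. arr=1 2 1 2 3 4 2 3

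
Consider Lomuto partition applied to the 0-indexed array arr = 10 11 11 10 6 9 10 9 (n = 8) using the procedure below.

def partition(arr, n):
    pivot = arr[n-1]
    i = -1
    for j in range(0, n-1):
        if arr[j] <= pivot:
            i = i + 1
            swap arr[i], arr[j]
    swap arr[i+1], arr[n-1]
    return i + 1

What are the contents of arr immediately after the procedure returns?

pivot=9, i=-1
j=0: 10>9, skip
j=1: 11>9, skip
j=2: 11>9, skip
j=3: 10>9, skip
j=4: 6≤9, i=0, swap(0,4) ⇒ 6 11 11 10 10 9 10 9
j=5: 9≤9, i=1, swap(1,5) ⇒ 6 9 11 10 10 11 10 9
j=6: 10>9, skip
swap(2,7) ⇒ 6 9 9 10 10 11 10 11; return 2

6 9 9 10 10 11 10 11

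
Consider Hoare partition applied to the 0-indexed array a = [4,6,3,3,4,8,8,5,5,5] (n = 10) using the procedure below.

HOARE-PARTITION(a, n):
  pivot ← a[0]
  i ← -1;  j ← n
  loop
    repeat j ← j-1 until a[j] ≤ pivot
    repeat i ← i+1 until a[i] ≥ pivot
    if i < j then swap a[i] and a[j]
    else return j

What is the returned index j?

pivot = a[0] = 4; i = -1, j = 10
j→4 (a[4]=4≤4), i→0 (a[0]=4≥4); i<j, swap → [4,6,3,3,4,8,8,5,5,5]
j→3 (a[3]=3≤4), i→1 (a[1]=6≥4); i<j, swap → [4,3,3,6,4,8,8,5,5,5]
j→2, i→3; i≥j, return j=2. a = [4,3,3,6,4,8,8,5,5,5]

2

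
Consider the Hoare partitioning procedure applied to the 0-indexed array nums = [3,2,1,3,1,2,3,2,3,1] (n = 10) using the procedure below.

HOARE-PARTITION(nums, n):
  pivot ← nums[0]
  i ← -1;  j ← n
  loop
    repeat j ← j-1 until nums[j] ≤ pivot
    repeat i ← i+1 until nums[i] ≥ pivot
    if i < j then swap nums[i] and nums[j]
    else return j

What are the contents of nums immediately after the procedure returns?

[1,2,1,3,1,2,2,3,3,3]

pivot=3
j stops at 9 (1), i stops at 0 (3); swap ⇒ [1,2,1,3,1,2,3,2,3,3]
j stops at 8 (3), i stops at 3 (3); swap ⇒ [1,2,1,3,1,2,3,2,3,3]
j stops at 7 (2), i stops at 6 (3); swap ⇒ [1,2,1,3,1,2,2,3,3,3]
j stops at 6, i stops at 7; i≥j ⇒ return 6. nums=[1,2,1,3,1,2,2,3,3,3]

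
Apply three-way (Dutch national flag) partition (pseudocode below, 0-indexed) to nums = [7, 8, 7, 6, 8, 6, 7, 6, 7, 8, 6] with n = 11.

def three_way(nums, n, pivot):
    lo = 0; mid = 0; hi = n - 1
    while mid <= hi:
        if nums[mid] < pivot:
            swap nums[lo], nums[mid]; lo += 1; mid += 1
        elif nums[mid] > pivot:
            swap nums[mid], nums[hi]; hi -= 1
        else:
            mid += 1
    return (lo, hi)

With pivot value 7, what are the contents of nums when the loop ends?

[6, 6, 6, 6, 7, 7, 7, 7, 8, 8, 8]

pivot = 7; lo=0, mid=0, hi=10
nums[mid]=7=7: mid=1
nums[mid]=8>7: swap nums[1],nums[10]; hi=9 → [7, 6, 7, 6, 8, 6, 7, 6, 7, 8, 8]
nums[mid]=6<7: swap nums[0],nums[1]; lo=1,mid=2 → [6, 7, 7, 6, 8, 6, 7, 6, 7, 8, 8]
nums[mid]=7=7: mid=3
nums[mid]=6<7: swap nums[1],nums[3]; lo=2,mid=4 → [6, 6, 7, 7, 8, 6, 7, 6, 7, 8, 8]
nums[mid]=8>7: swap nums[4],nums[9]; hi=8 → [6, 6, 7, 7, 8, 6, 7, 6, 7, 8, 8]
nums[mid]=8>7: swap nums[4],nums[8]; hi=7 → [6, 6, 7, 7, 7, 6, 7, 6, 8, 8, 8]
nums[mid]=7=7: mid=5
nums[mid]=6<7: swap nums[2],nums[5]; lo=3,mid=6 → [6, 6, 6, 7, 7, 7, 7, 6, 8, 8, 8]
nums[mid]=7=7: mid=7
nums[mid]=6<7: swap nums[3],nums[7]; lo=4,mid=8 → [6, 6, 6, 6, 7, 7, 7, 7, 8, 8, 8]
end: lo=4, hi=7; nums = [6, 6, 6, 6, 7, 7, 7, 7, 8, 8, 8]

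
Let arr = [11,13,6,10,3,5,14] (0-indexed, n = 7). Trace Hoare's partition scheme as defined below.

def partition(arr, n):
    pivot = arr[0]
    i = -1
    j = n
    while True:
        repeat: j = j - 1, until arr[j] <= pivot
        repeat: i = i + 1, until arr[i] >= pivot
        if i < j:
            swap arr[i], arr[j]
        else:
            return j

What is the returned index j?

pivot = arr[0] = 11; i = -1, j = 7
j→5 (arr[5]=5≤11), i→0 (arr[0]=11≥11); i<j, swap → [5,13,6,10,3,11,14]
j→4 (arr[4]=3≤11), i→1 (arr[1]=13≥11); i<j, swap → [5,3,6,10,13,11,14]
j→3, i→4; i≥j, return j=3. arr = [5,3,6,10,13,11,14]

3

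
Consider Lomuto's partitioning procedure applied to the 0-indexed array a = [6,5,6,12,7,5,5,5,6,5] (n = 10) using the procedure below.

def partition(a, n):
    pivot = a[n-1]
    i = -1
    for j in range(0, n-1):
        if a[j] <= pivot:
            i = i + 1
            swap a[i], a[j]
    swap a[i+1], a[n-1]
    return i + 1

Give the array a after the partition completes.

[5,5,5,5,5,6,6,12,6,7]

pivot = a[9] = 5; i = -1
j=0: a[0]=6 > 5 → no swap
j=1: a[1]=5 ≤ 5 → i=0, swap a[0],a[1] → [5,6,6,12,7,5,5,5,6,5]
j=2: a[2]=6 > 5 → no swap
j=3: a[3]=12 > 5 → no swap
j=4: a[4]=7 > 5 → no swap
j=5: a[5]=5 ≤ 5 → i=1, swap a[1],a[5] → [5,5,6,12,7,6,5,5,6,5]
j=6: a[6]=5 ≤ 5 → i=2, swap a[2],a[6] → [5,5,5,12,7,6,6,5,6,5]
j=7: a[7]=5 ≤ 5 → i=3, swap a[3],a[7] → [5,5,5,5,7,6,6,12,6,5]
j=8: a[8]=6 > 5 → no swap
final swap a[4],a[9] → [5,5,5,5,5,6,6,12,6,7]; return 4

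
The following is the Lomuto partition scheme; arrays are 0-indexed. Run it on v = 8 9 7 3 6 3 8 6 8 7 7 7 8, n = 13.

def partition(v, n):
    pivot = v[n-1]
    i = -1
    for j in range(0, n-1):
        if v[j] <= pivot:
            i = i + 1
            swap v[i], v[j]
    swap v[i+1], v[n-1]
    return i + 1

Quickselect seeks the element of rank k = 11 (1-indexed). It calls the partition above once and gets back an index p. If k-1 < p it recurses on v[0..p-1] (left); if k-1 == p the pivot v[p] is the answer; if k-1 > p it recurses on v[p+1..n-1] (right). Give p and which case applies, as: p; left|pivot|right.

pivot = v[12] = 8; i = -1
j=0: v[0]=8 ≤ 8 → i=0, swap v[0],v[0] (no change) → 8 9 7 3 6 3 8 6 8 7 7 7 8
j=1: v[1]=9 > 8 → no swap
j=2: v[2]=7 ≤ 8 → i=1, swap v[1],v[2] → 8 7 9 3 6 3 8 6 8 7 7 7 8
j=3: v[3]=3 ≤ 8 → i=2, swap v[2],v[3] → 8 7 3 9 6 3 8 6 8 7 7 7 8
j=4: v[4]=6 ≤ 8 → i=3, swap v[3],v[4] → 8 7 3 6 9 3 8 6 8 7 7 7 8
j=5: v[5]=3 ≤ 8 → i=4, swap v[4],v[5] → 8 7 3 6 3 9 8 6 8 7 7 7 8
j=6: v[6]=8 ≤ 8 → i=5, swap v[5],v[6] → 8 7 3 6 3 8 9 6 8 7 7 7 8
j=7: v[7]=6 ≤ 8 → i=6, swap v[6],v[7] → 8 7 3 6 3 8 6 9 8 7 7 7 8
j=8: v[8]=8 ≤ 8 → i=7, swap v[7],v[8] → 8 7 3 6 3 8 6 8 9 7 7 7 8
j=9: v[9]=7 ≤ 8 → i=8, swap v[8],v[9] → 8 7 3 6 3 8 6 8 7 9 7 7 8
j=10: v[10]=7 ≤ 8 → i=9, swap v[9],v[10] → 8 7 3 6 3 8 6 8 7 7 9 7 8
j=11: v[11]=7 ≤ 8 → i=10, swap v[10],v[11] → 8 7 3 6 3 8 6 8 7 7 7 9 8
final swap v[11],v[12] → 8 7 3 6 3 8 6 8 7 7 7 8 9; return 11
p = 11; k-1 = 10 < 11 ⇒ left

11; left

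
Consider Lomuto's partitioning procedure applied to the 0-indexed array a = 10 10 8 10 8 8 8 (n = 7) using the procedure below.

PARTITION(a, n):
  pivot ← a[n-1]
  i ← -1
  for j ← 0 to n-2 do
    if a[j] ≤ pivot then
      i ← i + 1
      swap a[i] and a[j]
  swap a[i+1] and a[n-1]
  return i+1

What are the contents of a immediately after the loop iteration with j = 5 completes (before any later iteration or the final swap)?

8 8 8 10 10 10 8

pivot = a[6] = 8; i = -1
j=0: a[0]=10 > 8 → no swap
j=1: a[1]=10 > 8 → no swap
j=2: a[2]=8 ≤ 8 → i=0, swap a[0],a[2] → 8 10 10 10 8 8 8
j=3: a[3]=10 > 8 → no swap
j=4: a[4]=8 ≤ 8 → i=1, swap a[1],a[4] → 8 8 10 10 10 8 8
j=5: a[5]=8 ≤ 8 → i=2, swap a[2],a[5] → 8 8 8 10 10 10 8
(after j=5) a = 8 8 8 10 10 10 8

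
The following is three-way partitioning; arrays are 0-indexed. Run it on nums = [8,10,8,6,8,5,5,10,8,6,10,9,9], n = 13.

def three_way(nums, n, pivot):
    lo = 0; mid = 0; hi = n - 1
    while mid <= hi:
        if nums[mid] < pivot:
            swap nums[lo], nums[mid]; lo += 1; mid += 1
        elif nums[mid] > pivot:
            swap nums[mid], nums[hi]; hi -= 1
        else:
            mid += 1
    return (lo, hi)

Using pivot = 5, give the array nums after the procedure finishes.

pivot = 5; lo=0, mid=0, hi=12
nums[mid]=8>5: swap nums[0],nums[12]; hi=11 → [9,10,8,6,8,5,5,10,8,6,10,9,8]
nums[mid]=9>5: swap nums[0],nums[11]; hi=10 → [9,10,8,6,8,5,5,10,8,6,10,9,8]
nums[mid]=9>5: swap nums[0],nums[10]; hi=9 → [10,10,8,6,8,5,5,10,8,6,9,9,8]
nums[mid]=10>5: swap nums[0],nums[9]; hi=8 → [6,10,8,6,8,5,5,10,8,10,9,9,8]
nums[mid]=6>5: swap nums[0],nums[8]; hi=7 → [8,10,8,6,8,5,5,10,6,10,9,9,8]
nums[mid]=8>5: swap nums[0],nums[7]; hi=6 → [10,10,8,6,8,5,5,8,6,10,9,9,8]
nums[mid]=10>5: swap nums[0],nums[6]; hi=5 → [5,10,8,6,8,5,10,8,6,10,9,9,8]
nums[mid]=5=5: mid=1
nums[mid]=10>5: swap nums[1],nums[5]; hi=4 → [5,5,8,6,8,10,10,8,6,10,9,9,8]
nums[mid]=5=5: mid=2
nums[mid]=8>5: swap nums[2],nums[4]; hi=3 → [5,5,8,6,8,10,10,8,6,10,9,9,8]
nums[mid]=8>5: swap nums[2],nums[3]; hi=2 → [5,5,6,8,8,10,10,8,6,10,9,9,8]
nums[mid]=6>5: swap nums[2],nums[2]; hi=1 → [5,5,6,8,8,10,10,8,6,10,9,9,8]
end: lo=0, hi=1; nums = [5,5,6,8,8,10,10,8,6,10,9,9,8]

[5,5,6,8,8,10,10,8,6,10,9,9,8]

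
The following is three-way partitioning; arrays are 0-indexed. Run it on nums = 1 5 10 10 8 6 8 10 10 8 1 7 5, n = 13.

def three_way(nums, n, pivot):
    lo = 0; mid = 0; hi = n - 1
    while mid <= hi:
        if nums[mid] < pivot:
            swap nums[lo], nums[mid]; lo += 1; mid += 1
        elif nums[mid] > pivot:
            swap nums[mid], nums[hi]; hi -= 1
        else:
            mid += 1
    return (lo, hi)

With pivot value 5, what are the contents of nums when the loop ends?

1 1 5 5 6 8 10 10 8 8 7 10 10

pivot = 5; lo=0, mid=0, hi=12
nums[mid]=1<5: swap nums[0],nums[0]; lo=1,mid=1 → 1 5 10 10 8 6 8 10 10 8 1 7 5
nums[mid]=5=5: mid=2
nums[mid]=10>5: swap nums[2],nums[12]; hi=11 → 1 5 5 10 8 6 8 10 10 8 1 7 10
nums[mid]=5=5: mid=3
nums[mid]=10>5: swap nums[3],nums[11]; hi=10 → 1 5 5 7 8 6 8 10 10 8 1 10 10
nums[mid]=7>5: swap nums[3],nums[10]; hi=9 → 1 5 5 1 8 6 8 10 10 8 7 10 10
nums[mid]=1<5: swap nums[1],nums[3]; lo=2,mid=4 → 1 1 5 5 8 6 8 10 10 8 7 10 10
nums[mid]=8>5: swap nums[4],nums[9]; hi=8 → 1 1 5 5 8 6 8 10 10 8 7 10 10
nums[mid]=8>5: swap nums[4],nums[8]; hi=7 → 1 1 5 5 10 6 8 10 8 8 7 10 10
nums[mid]=10>5: swap nums[4],nums[7]; hi=6 → 1 1 5 5 10 6 8 10 8 8 7 10 10
nums[mid]=10>5: swap nums[4],nums[6]; hi=5 → 1 1 5 5 8 6 10 10 8 8 7 10 10
nums[mid]=8>5: swap nums[4],nums[5]; hi=4 → 1 1 5 5 6 8 10 10 8 8 7 10 10
nums[mid]=6>5: swap nums[4],nums[4]; hi=3 → 1 1 5 5 6 8 10 10 8 8 7 10 10
end: lo=2, hi=3; nums = 1 1 5 5 6 8 10 10 8 8 7 10 10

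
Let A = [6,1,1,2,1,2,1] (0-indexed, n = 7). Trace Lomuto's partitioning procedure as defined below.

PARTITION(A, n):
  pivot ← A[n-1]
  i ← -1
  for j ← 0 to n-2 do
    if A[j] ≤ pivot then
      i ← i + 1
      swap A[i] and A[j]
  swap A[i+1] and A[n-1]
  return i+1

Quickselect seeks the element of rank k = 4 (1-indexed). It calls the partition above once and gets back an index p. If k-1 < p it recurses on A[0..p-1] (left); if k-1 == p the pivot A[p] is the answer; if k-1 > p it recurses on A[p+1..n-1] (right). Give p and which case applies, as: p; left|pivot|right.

pivot = A[6] = 1; i = -1
j=0: A[0]=6 > 1 → no swap
j=1: A[1]=1 ≤ 1 → i=0, swap A[0],A[1] → [1,6,1,2,1,2,1]
j=2: A[2]=1 ≤ 1 → i=1, swap A[1],A[2] → [1,1,6,2,1,2,1]
j=3: A[3]=2 > 1 → no swap
j=4: A[4]=1 ≤ 1 → i=2, swap A[2],A[4] → [1,1,1,2,6,2,1]
j=5: A[5]=2 > 1 → no swap
final swap A[3],A[6] → [1,1,1,1,6,2,2]; return 3
p = 3; k-1 = 3 == 3 ⇒ pivot

3; pivot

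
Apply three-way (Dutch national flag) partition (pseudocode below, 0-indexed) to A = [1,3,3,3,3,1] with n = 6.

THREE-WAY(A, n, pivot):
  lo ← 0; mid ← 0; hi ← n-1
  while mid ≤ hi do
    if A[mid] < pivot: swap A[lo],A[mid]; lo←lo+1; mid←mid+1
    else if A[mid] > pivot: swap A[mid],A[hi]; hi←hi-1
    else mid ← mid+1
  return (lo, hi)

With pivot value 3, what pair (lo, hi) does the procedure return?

lo=0 mid=0 hi=5
1<3: swap(0,0), lo=1 mid=1 ⇒ [1,3,3,3,3,1]
3=3: mid=2
3=3: mid=3
3=3: mid=4
3=3: mid=5
1<3: swap(1,5), lo=2 mid=6 ⇒ [1,1,3,3,3,3]
done. lo=2 hi=5; A=[1,1,3,3,3,3]

(2, 5)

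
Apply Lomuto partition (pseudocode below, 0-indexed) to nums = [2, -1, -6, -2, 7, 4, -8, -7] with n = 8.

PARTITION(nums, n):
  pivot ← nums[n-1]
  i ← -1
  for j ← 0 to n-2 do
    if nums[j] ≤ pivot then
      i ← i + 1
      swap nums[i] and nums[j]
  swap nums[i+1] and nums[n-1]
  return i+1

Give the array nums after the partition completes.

pivot=-7, i=-1
j=0: 2>-7, skip
j=1: -1>-7, skip
j=2: -6>-7, skip
j=3: -2>-7, skip
j=4: 7>-7, skip
j=5: 4>-7, skip
j=6: -8≤-7, i=0, swap(0,6) ⇒ [-8, -1, -6, -2, 7, 4, 2, -7]
swap(1,7) ⇒ [-8, -7, -6, -2, 7, 4, 2, -1]; return 1

[-8, -7, -6, -2, 7, 4, 2, -1]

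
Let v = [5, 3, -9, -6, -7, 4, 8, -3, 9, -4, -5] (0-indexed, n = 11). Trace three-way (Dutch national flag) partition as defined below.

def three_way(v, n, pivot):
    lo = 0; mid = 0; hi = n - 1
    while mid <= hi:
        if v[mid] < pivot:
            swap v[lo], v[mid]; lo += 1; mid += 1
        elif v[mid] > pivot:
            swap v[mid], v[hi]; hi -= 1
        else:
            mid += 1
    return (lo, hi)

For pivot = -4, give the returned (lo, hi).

lo=0 mid=0 hi=10
5>-4: swap(0,10), hi=9 ⇒ [-5, 3, -9, -6, -7, 4, 8, -3, 9, -4, 5]
-5<-4: swap(0,0), lo=1 mid=1 ⇒ [-5, 3, -9, -6, -7, 4, 8, -3, 9, -4, 5]
3>-4: swap(1,9), hi=8 ⇒ [-5, -4, -9, -6, -7, 4, 8, -3, 9, 3, 5]
-4=-4: mid=2
-9<-4: swap(1,2), lo=2 mid=3 ⇒ [-5, -9, -4, -6, -7, 4, 8, -3, 9, 3, 5]
-6<-4: swap(2,3), lo=3 mid=4 ⇒ [-5, -9, -6, -4, -7, 4, 8, -3, 9, 3, 5]
-7<-4: swap(3,4), lo=4 mid=5 ⇒ [-5, -9, -6, -7, -4, 4, 8, -3, 9, 3, 5]
4>-4: swap(5,8), hi=7 ⇒ [-5, -9, -6, -7, -4, 9, 8, -3, 4, 3, 5]
9>-4: swap(5,7), hi=6 ⇒ [-5, -9, -6, -7, -4, -3, 8, 9, 4, 3, 5]
-3>-4: swap(5,6), hi=5 ⇒ [-5, -9, -6, -7, -4, 8, -3, 9, 4, 3, 5]
8>-4: swap(5,5), hi=4 ⇒ [-5, -9, -6, -7, -4, 8, -3, 9, 4, 3, 5]
done. lo=4 hi=4; v=[-5, -9, -6, -7, -4, 8, -3, 9, 4, 3, 5]

(4, 4)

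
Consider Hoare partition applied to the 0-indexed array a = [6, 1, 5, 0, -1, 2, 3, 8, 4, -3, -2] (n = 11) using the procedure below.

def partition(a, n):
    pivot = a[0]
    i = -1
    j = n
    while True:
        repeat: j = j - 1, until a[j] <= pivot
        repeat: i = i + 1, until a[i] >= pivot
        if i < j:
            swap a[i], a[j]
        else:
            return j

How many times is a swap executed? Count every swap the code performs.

pivot = a[0] = 6; i = -1, j = 11
j→10 (a[10]=-2≤6), i→0 (a[0]=6≥6); i<j, swap → [-2, 1, 5, 0, -1, 2, 3, 8, 4, -3, 6]
j→9 (a[9]=-3≤6), i→7 (a[7]=8≥6); i<j, swap → [-2, 1, 5, 0, -1, 2, 3, -3, 4, 8, 6]
j→8, i→9; i≥j, return j=8. a = [-2, 1, 5, 0, -1, 2, 3, -3, 4, 8, 6]

2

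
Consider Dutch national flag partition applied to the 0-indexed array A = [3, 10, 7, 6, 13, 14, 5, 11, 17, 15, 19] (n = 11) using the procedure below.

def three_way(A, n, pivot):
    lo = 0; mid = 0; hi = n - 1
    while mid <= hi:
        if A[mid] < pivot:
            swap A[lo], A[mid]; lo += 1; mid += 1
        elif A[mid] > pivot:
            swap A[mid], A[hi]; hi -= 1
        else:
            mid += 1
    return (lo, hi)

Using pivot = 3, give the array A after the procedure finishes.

[3, 7, 6, 13, 14, 5, 11, 17, 15, 19, 10]

lo=0 mid=0 hi=10
3=3: mid=1
10>3: swap(1,10), hi=9 ⇒ [3, 19, 7, 6, 13, 14, 5, 11, 17, 15, 10]
19>3: swap(1,9), hi=8 ⇒ [3, 15, 7, 6, 13, 14, 5, 11, 17, 19, 10]
15>3: swap(1,8), hi=7 ⇒ [3, 17, 7, 6, 13, 14, 5, 11, 15, 19, 10]
17>3: swap(1,7), hi=6 ⇒ [3, 11, 7, 6, 13, 14, 5, 17, 15, 19, 10]
11>3: swap(1,6), hi=5 ⇒ [3, 5, 7, 6, 13, 14, 11, 17, 15, 19, 10]
5>3: swap(1,5), hi=4 ⇒ [3, 14, 7, 6, 13, 5, 11, 17, 15, 19, 10]
14>3: swap(1,4), hi=3 ⇒ [3, 13, 7, 6, 14, 5, 11, 17, 15, 19, 10]
13>3: swap(1,3), hi=2 ⇒ [3, 6, 7, 13, 14, 5, 11, 17, 15, 19, 10]
6>3: swap(1,2), hi=1 ⇒ [3, 7, 6, 13, 14, 5, 11, 17, 15, 19, 10]
7>3: swap(1,1), hi=0 ⇒ [3, 7, 6, 13, 14, 5, 11, 17, 15, 19, 10]
done. lo=0 hi=0; A=[3, 7, 6, 13, 14, 5, 11, 17, 15, 19, 10]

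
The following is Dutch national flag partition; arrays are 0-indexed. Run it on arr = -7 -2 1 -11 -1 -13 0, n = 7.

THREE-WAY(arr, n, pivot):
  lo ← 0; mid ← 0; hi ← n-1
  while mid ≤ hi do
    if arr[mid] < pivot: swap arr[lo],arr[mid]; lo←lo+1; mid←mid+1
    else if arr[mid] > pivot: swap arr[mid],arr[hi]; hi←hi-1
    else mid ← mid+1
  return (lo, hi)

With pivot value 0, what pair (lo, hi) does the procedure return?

pivot = 0; lo=0, mid=0, hi=6
arr[mid]=-7<0: swap arr[0],arr[0]; lo=1,mid=1 → -7 -2 1 -11 -1 -13 0
arr[mid]=-2<0: swap arr[1],arr[1]; lo=2,mid=2 → -7 -2 1 -11 -1 -13 0
arr[mid]=1>0: swap arr[2],arr[6]; hi=5 → -7 -2 0 -11 -1 -13 1
arr[mid]=0=0: mid=3
arr[mid]=-11<0: swap arr[2],arr[3]; lo=3,mid=4 → -7 -2 -11 0 -1 -13 1
arr[mid]=-1<0: swap arr[3],arr[4]; lo=4,mid=5 → -7 -2 -11 -1 0 -13 1
arr[mid]=-13<0: swap arr[4],arr[5]; lo=5,mid=6 → -7 -2 -11 -1 -13 0 1
end: lo=5, hi=5; arr = -7 -2 -11 -1 -13 0 1

(5, 5)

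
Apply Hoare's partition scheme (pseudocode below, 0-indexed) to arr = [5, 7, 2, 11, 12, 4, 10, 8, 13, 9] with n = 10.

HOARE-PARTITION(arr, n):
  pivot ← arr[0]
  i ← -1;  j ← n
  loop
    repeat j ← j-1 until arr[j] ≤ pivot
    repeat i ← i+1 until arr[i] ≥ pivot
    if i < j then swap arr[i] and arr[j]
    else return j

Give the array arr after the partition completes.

pivot = arr[0] = 5; i = -1, j = 10
j→5 (arr[5]=4≤5), i→0 (arr[0]=5≥5); i<j, swap → [4, 7, 2, 11, 12, 5, 10, 8, 13, 9]
j→2 (arr[2]=2≤5), i→1 (arr[1]=7≥5); i<j, swap → [4, 2, 7, 11, 12, 5, 10, 8, 13, 9]
j→1, i→2; i≥j, return j=1. arr = [4, 2, 7, 11, 12, 5, 10, 8, 13, 9]

[4, 2, 7, 11, 12, 5, 10, 8, 13, 9]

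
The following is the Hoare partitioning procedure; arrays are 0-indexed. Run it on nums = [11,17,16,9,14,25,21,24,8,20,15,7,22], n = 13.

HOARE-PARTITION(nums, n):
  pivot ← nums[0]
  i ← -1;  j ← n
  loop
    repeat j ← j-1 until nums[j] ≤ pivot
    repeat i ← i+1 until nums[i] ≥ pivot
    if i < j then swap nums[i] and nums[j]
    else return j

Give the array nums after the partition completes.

pivot = nums[0] = 11; i = -1, j = 13
j→11 (nums[11]=7≤11), i→0 (nums[0]=11≥11); i<j, swap → [7,17,16,9,14,25,21,24,8,20,15,11,22]
j→8 (nums[8]=8≤11), i→1 (nums[1]=17≥11); i<j, swap → [7,8,16,9,14,25,21,24,17,20,15,11,22]
j→3 (nums[3]=9≤11), i→2 (nums[2]=16≥11); i<j, swap → [7,8,9,16,14,25,21,24,17,20,15,11,22]
j→2, i→3; i≥j, return j=2. nums = [7,8,9,16,14,25,21,24,17,20,15,11,22]

[7,8,9,16,14,25,21,24,17,20,15,11,22]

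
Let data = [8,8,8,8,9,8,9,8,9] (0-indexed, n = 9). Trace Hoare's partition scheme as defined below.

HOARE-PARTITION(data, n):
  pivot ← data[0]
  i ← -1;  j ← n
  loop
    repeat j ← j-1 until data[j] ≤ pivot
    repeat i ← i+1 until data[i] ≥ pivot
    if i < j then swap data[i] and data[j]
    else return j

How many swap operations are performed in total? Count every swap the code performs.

pivot = data[0] = 8; i = -1, j = 9
j→7 (data[7]=8≤8), i→0 (data[0]=8≥8); i<j, swap → [8,8,8,8,9,8,9,8,9]
j→5 (data[5]=8≤8), i→1 (data[1]=8≥8); i<j, swap → [8,8,8,8,9,8,9,8,9]
j→3 (data[3]=8≤8), i→2 (data[2]=8≥8); i<j, swap → [8,8,8,8,9,8,9,8,9]
j→2, i→3; i≥j, return j=2. data = [8,8,8,8,9,8,9,8,9]

3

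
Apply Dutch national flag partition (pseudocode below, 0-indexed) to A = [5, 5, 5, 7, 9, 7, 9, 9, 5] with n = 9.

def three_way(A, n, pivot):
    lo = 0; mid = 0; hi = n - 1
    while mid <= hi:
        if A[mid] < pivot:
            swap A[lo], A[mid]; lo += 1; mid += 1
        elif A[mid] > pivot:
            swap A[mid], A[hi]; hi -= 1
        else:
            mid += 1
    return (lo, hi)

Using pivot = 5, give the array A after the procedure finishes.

pivot = 5; lo=0, mid=0, hi=8
A[mid]=5=5: mid=1
A[mid]=5=5: mid=2
A[mid]=5=5: mid=3
A[mid]=7>5: swap A[3],A[8]; hi=7 → [5, 5, 5, 5, 9, 7, 9, 9, 7]
A[mid]=5=5: mid=4
A[mid]=9>5: swap A[4],A[7]; hi=6 → [5, 5, 5, 5, 9, 7, 9, 9, 7]
A[mid]=9>5: swap A[4],A[6]; hi=5 → [5, 5, 5, 5, 9, 7, 9, 9, 7]
A[mid]=9>5: swap A[4],A[5]; hi=4 → [5, 5, 5, 5, 7, 9, 9, 9, 7]
A[mid]=7>5: swap A[4],A[4]; hi=3 → [5, 5, 5, 5, 7, 9, 9, 9, 7]
end: lo=0, hi=3; A = [5, 5, 5, 5, 7, 9, 9, 9, 7]

[5, 5, 5, 5, 7, 9, 9, 9, 7]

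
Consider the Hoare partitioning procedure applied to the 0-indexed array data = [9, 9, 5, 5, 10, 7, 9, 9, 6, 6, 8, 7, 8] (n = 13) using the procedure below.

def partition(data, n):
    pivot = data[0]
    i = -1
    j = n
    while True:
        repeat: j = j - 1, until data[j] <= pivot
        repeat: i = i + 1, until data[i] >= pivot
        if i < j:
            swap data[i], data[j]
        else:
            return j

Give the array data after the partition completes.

pivot = data[0] = 9; i = -1, j = 13
j→12 (data[12]=8≤9), i→0 (data[0]=9≥9); i<j, swap → [8, 9, 5, 5, 10, 7, 9, 9, 6, 6, 8, 7, 9]
j→11 (data[11]=7≤9), i→1 (data[1]=9≥9); i<j, swap → [8, 7, 5, 5, 10, 7, 9, 9, 6, 6, 8, 9, 9]
j→10 (data[10]=8≤9), i→4 (data[4]=10≥9); i<j, swap → [8, 7, 5, 5, 8, 7, 9, 9, 6, 6, 10, 9, 9]
j→9 (data[9]=6≤9), i→6 (data[6]=9≥9); i<j, swap → [8, 7, 5, 5, 8, 7, 6, 9, 6, 9, 10, 9, 9]
j→8 (data[8]=6≤9), i→7 (data[7]=9≥9); i<j, swap → [8, 7, 5, 5, 8, 7, 6, 6, 9, 9, 10, 9, 9]
j→7, i→8; i≥j, return j=7. data = [8, 7, 5, 5, 8, 7, 6, 6, 9, 9, 10, 9, 9]

[8, 7, 5, 5, 8, 7, 6, 6, 9, 9, 10, 9, 9]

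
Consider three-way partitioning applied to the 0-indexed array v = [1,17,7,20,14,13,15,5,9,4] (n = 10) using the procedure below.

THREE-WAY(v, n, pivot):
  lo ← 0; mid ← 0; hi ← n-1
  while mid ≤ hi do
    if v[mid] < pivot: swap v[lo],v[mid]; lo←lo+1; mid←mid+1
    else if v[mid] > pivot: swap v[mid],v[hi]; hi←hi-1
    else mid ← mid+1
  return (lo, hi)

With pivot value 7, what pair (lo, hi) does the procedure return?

(3, 3)

lo=0 mid=0 hi=9
1<7: swap(0,0), lo=1 mid=1 ⇒ [1,17,7,20,14,13,15,5,9,4]
17>7: swap(1,9), hi=8 ⇒ [1,4,7,20,14,13,15,5,9,17]
4<7: swap(1,1), lo=2 mid=2 ⇒ [1,4,7,20,14,13,15,5,9,17]
7=7: mid=3
20>7: swap(3,8), hi=7 ⇒ [1,4,7,9,14,13,15,5,20,17]
9>7: swap(3,7), hi=6 ⇒ [1,4,7,5,14,13,15,9,20,17]
5<7: swap(2,3), lo=3 mid=4 ⇒ [1,4,5,7,14,13,15,9,20,17]
14>7: swap(4,6), hi=5 ⇒ [1,4,5,7,15,13,14,9,20,17]
15>7: swap(4,5), hi=4 ⇒ [1,4,5,7,13,15,14,9,20,17]
13>7: swap(4,4), hi=3 ⇒ [1,4,5,7,13,15,14,9,20,17]
done. lo=3 hi=3; v=[1,4,5,7,13,15,14,9,20,17]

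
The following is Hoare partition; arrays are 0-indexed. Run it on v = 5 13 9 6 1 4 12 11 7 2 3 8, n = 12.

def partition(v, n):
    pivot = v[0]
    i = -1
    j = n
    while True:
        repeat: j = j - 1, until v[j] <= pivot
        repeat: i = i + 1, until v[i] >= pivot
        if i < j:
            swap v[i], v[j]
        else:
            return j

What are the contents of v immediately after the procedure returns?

pivot=5
j stops at 10 (3), i stops at 0 (5); swap ⇒ 3 13 9 6 1 4 12 11 7 2 5 8
j stops at 9 (2), i stops at 1 (13); swap ⇒ 3 2 9 6 1 4 12 11 7 13 5 8
j stops at 5 (4), i stops at 2 (9); swap ⇒ 3 2 4 6 1 9 12 11 7 13 5 8
j stops at 4 (1), i stops at 3 (6); swap ⇒ 3 2 4 1 6 9 12 11 7 13 5 8
j stops at 3, i stops at 4; i≥j ⇒ return 3. v=3 2 4 1 6 9 12 11 7 13 5 8

3 2 4 1 6 9 12 11 7 13 5 8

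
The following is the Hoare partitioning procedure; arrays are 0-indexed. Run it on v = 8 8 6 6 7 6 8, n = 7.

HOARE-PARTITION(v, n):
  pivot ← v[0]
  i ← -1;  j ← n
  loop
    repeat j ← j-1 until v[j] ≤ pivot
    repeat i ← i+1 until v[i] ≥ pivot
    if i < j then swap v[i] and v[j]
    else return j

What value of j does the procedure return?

pivot = v[0] = 8; i = -1, j = 7
j→6 (v[6]=8≤8), i→0 (v[0]=8≥8); i<j, swap → 8 8 6 6 7 6 8
j→5 (v[5]=6≤8), i→1 (v[1]=8≥8); i<j, swap → 8 6 6 6 7 8 8
j→4, i→5; i≥j, return j=4. v = 8 6 6 6 7 8 8

4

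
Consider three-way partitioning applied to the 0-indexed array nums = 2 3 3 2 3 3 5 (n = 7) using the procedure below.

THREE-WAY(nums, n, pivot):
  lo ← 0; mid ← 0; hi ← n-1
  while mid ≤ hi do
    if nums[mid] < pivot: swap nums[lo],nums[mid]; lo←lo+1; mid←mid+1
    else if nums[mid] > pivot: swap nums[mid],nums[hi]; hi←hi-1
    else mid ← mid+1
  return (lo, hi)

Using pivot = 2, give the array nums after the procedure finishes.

2 2 3 3 3 5 3

pivot = 2; lo=0, mid=0, hi=6
nums[mid]=2=2: mid=1
nums[mid]=3>2: swap nums[1],nums[6]; hi=5 → 2 5 3 2 3 3 3
nums[mid]=5>2: swap nums[1],nums[5]; hi=4 → 2 3 3 2 3 5 3
nums[mid]=3>2: swap nums[1],nums[4]; hi=3 → 2 3 3 2 3 5 3
nums[mid]=3>2: swap nums[1],nums[3]; hi=2 → 2 2 3 3 3 5 3
nums[mid]=2=2: mid=2
nums[mid]=3>2: swap nums[2],nums[2]; hi=1 → 2 2 3 3 3 5 3
end: lo=0, hi=1; nums = 2 2 3 3 3 5 3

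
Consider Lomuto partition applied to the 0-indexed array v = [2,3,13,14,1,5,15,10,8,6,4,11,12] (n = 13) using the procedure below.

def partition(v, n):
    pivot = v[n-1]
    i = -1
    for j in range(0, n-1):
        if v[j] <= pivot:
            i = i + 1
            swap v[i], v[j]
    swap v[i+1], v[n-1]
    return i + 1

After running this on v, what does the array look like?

[2,3,1,5,10,8,6,4,11,12,13,14,15]

pivot = v[12] = 12; i = -1
j=0: v[0]=2 ≤ 12 → i=0, swap v[0],v[0] (no change) → [2,3,13,14,1,5,15,10,8,6,4,11,12]
j=1: v[1]=3 ≤ 12 → i=1, swap v[1],v[1] (no change) → [2,3,13,14,1,5,15,10,8,6,4,11,12]
j=2: v[2]=13 > 12 → no swap
j=3: v[3]=14 > 12 → no swap
j=4: v[4]=1 ≤ 12 → i=2, swap v[2],v[4] → [2,3,1,14,13,5,15,10,8,6,4,11,12]
j=5: v[5]=5 ≤ 12 → i=3, swap v[3],v[5] → [2,3,1,5,13,14,15,10,8,6,4,11,12]
j=6: v[6]=15 > 12 → no swap
j=7: v[7]=10 ≤ 12 → i=4, swap v[4],v[7] → [2,3,1,5,10,14,15,13,8,6,4,11,12]
j=8: v[8]=8 ≤ 12 → i=5, swap v[5],v[8] → [2,3,1,5,10,8,15,13,14,6,4,11,12]
j=9: v[9]=6 ≤ 12 → i=6, swap v[6],v[9] → [2,3,1,5,10,8,6,13,14,15,4,11,12]
j=10: v[10]=4 ≤ 12 → i=7, swap v[7],v[10] → [2,3,1,5,10,8,6,4,14,15,13,11,12]
j=11: v[11]=11 ≤ 12 → i=8, swap v[8],v[11] → [2,3,1,5,10,8,6,4,11,15,13,14,12]
final swap v[9],v[12] → [2,3,1,5,10,8,6,4,11,12,13,14,15]; return 9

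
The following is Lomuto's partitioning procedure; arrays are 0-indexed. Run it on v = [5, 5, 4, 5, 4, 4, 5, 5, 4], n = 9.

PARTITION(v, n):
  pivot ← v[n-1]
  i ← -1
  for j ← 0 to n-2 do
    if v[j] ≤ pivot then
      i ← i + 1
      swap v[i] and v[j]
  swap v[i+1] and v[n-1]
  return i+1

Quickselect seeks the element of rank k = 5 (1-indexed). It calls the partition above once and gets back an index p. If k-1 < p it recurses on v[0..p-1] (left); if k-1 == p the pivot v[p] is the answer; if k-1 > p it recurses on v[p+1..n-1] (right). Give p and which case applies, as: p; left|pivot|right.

pivot=4, i=-1
j=0: 5>4, skip
j=1: 5>4, skip
j=2: 4≤4, i=0, swap(0,2) ⇒ [4, 5, 5, 5, 4, 4, 5, 5, 4]
j=3: 5>4, skip
j=4: 4≤4, i=1, swap(1,4) ⇒ [4, 4, 5, 5, 5, 4, 5, 5, 4]
j=5: 4≤4, i=2, swap(2,5) ⇒ [4, 4, 4, 5, 5, 5, 5, 5, 4]
j=6: 5>4, skip
j=7: 5>4, skip
swap(3,8) ⇒ [4, 4, 4, 4, 5, 5, 5, 5, 5]; return 3
p = 3; k-1 = 4 > 3 ⇒ right

3; right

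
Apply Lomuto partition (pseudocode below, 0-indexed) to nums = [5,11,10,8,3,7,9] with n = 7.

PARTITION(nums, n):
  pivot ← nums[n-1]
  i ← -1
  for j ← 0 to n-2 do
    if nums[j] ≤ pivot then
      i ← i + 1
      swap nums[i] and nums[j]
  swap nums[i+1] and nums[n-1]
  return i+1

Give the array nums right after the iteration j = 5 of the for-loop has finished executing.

[5,8,3,7,10,11,9]

pivot=9, i=-1
j=0: 5≤9, i=0, swap(0,0) ⇒ [5,11,10,8,3,7,9]
j=1: 11>9, skip
j=2: 10>9, skip
j=3: 8≤9, i=1, swap(1,3) ⇒ [5,8,10,11,3,7,9]
j=4: 3≤9, i=2, swap(2,4) ⇒ [5,8,3,11,10,7,9]
j=5: 7≤9, i=3, swap(3,5) ⇒ [5,8,3,7,10,11,9]
(after j=5) nums = [5,8,3,7,10,11,9]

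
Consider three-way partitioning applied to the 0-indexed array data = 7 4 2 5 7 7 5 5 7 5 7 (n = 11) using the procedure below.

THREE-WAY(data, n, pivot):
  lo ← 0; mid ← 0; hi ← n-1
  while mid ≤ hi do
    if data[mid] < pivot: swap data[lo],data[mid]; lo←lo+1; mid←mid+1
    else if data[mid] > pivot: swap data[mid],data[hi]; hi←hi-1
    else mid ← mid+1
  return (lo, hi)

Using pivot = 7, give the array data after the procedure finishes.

pivot = 7; lo=0, mid=0, hi=10
data[mid]=7=7: mid=1
data[mid]=4<7: swap data[0],data[1]; lo=1,mid=2 → 4 7 2 5 7 7 5 5 7 5 7
data[mid]=2<7: swap data[1],data[2]; lo=2,mid=3 → 4 2 7 5 7 7 5 5 7 5 7
data[mid]=5<7: swap data[2],data[3]; lo=3,mid=4 → 4 2 5 7 7 7 5 5 7 5 7
data[mid]=7=7: mid=5
data[mid]=7=7: mid=6
data[mid]=5<7: swap data[3],data[6]; lo=4,mid=7 → 4 2 5 5 7 7 7 5 7 5 7
data[mid]=5<7: swap data[4],data[7]; lo=5,mid=8 → 4 2 5 5 5 7 7 7 7 5 7
data[mid]=7=7: mid=9
data[mid]=5<7: swap data[5],data[9]; lo=6,mid=10 → 4 2 5 5 5 5 7 7 7 7 7
data[mid]=7=7: mid=11
end: lo=6, hi=10; data = 4 2 5 5 5 5 7 7 7 7 7

4 2 5 5 5 5 7 7 7 7 7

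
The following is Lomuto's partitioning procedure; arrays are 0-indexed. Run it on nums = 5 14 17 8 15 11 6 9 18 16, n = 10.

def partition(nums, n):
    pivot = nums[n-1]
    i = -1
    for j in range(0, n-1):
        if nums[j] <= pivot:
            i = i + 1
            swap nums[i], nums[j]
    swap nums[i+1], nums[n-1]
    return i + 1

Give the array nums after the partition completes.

pivot=16, i=-1
j=0: 5≤16, i=0, swap(0,0) ⇒ 5 14 17 8 15 11 6 9 18 16
j=1: 14≤16, i=1, swap(1,1) ⇒ 5 14 17 8 15 11 6 9 18 16
j=2: 17>16, skip
j=3: 8≤16, i=2, swap(2,3) ⇒ 5 14 8 17 15 11 6 9 18 16
j=4: 15≤16, i=3, swap(3,4) ⇒ 5 14 8 15 17 11 6 9 18 16
j=5: 11≤16, i=4, swap(4,5) ⇒ 5 14 8 15 11 17 6 9 18 16
j=6: 6≤16, i=5, swap(5,6) ⇒ 5 14 8 15 11 6 17 9 18 16
j=7: 9≤16, i=6, swap(6,7) ⇒ 5 14 8 15 11 6 9 17 18 16
j=8: 18>16, skip
swap(7,9) ⇒ 5 14 8 15 11 6 9 16 18 17; return 7

5 14 8 15 11 6 9 16 18 17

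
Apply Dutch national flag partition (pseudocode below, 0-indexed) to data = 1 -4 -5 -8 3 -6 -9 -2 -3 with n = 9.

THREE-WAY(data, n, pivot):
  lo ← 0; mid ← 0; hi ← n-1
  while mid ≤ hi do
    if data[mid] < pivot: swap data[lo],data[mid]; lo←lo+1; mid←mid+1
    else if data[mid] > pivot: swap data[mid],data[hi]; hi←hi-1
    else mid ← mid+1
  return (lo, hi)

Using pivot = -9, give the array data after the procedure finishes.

lo=0 mid=0 hi=8
1>-9: swap(0,8), hi=7 ⇒ -3 -4 -5 -8 3 -6 -9 -2 1
-3>-9: swap(0,7), hi=6 ⇒ -2 -4 -5 -8 3 -6 -9 -3 1
-2>-9: swap(0,6), hi=5 ⇒ -9 -4 -5 -8 3 -6 -2 -3 1
-9=-9: mid=1
-4>-9: swap(1,5), hi=4 ⇒ -9 -6 -5 -8 3 -4 -2 -3 1
-6>-9: swap(1,4), hi=3 ⇒ -9 3 -5 -8 -6 -4 -2 -3 1
3>-9: swap(1,3), hi=2 ⇒ -9 -8 -5 3 -6 -4 -2 -3 1
-8>-9: swap(1,2), hi=1 ⇒ -9 -5 -8 3 -6 -4 -2 -3 1
-5>-9: swap(1,1), hi=0 ⇒ -9 -5 -8 3 -6 -4 -2 -3 1
done. lo=0 hi=0; data=-9 -5 -8 3 -6 -4 -2 -3 1

-9 -5 -8 3 -6 -4 -2 -3 1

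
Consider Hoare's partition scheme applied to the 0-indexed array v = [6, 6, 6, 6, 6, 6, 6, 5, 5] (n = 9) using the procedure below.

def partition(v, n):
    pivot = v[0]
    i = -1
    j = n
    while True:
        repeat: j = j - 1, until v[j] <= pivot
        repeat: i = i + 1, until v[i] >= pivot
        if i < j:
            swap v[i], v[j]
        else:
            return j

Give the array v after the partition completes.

[5, 5, 6, 6, 6, 6, 6, 6, 6]

pivot=6
j stops at 8 (5), i stops at 0 (6); swap ⇒ [5, 6, 6, 6, 6, 6, 6, 5, 6]
j stops at 7 (5), i stops at 1 (6); swap ⇒ [5, 5, 6, 6, 6, 6, 6, 6, 6]
j stops at 6 (6), i stops at 2 (6); swap ⇒ [5, 5, 6, 6, 6, 6, 6, 6, 6]
j stops at 5 (6), i stops at 3 (6); swap ⇒ [5, 5, 6, 6, 6, 6, 6, 6, 6]
j stops at 4, i stops at 4; i≥j ⇒ return 4. v=[5, 5, 6, 6, 6, 6, 6, 6, 6]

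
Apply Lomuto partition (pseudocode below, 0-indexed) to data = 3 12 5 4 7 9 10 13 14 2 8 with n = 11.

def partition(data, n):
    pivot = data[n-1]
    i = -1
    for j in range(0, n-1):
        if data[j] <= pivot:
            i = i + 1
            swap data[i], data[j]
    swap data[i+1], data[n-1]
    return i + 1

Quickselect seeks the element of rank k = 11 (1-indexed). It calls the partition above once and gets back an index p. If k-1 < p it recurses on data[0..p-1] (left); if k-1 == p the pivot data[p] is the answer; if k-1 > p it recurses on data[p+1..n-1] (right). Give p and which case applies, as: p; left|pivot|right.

pivot=8, i=-1
j=0: 3≤8, i=0, swap(0,0) ⇒ 3 12 5 4 7 9 10 13 14 2 8
j=1: 12>8, skip
j=2: 5≤8, i=1, swap(1,2) ⇒ 3 5 12 4 7 9 10 13 14 2 8
j=3: 4≤8, i=2, swap(2,3) ⇒ 3 5 4 12 7 9 10 13 14 2 8
j=4: 7≤8, i=3, swap(3,4) ⇒ 3 5 4 7 12 9 10 13 14 2 8
j=5: 9>8, skip
j=6: 10>8, skip
j=7: 13>8, skip
j=8: 14>8, skip
j=9: 2≤8, i=4, swap(4,9) ⇒ 3 5 4 7 2 9 10 13 14 12 8
swap(5,10) ⇒ 3 5 4 7 2 8 10 13 14 12 9; return 5
p = 5; k-1 = 10 > 5 ⇒ right

5; right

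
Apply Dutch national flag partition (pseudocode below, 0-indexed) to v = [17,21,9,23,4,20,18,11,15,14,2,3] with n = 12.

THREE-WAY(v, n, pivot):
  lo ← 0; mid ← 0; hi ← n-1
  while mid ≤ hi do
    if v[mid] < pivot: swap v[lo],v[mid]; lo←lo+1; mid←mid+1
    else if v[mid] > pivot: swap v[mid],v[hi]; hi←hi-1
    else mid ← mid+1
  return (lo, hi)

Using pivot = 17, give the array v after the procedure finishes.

[3,9,2,4,14,15,11,17,18,20,23,21]

pivot = 17; lo=0, mid=0, hi=11
v[mid]=17=17: mid=1
v[mid]=21>17: swap v[1],v[11]; hi=10 → [17,3,9,23,4,20,18,11,15,14,2,21]
v[mid]=3<17: swap v[0],v[1]; lo=1,mid=2 → [3,17,9,23,4,20,18,11,15,14,2,21]
v[mid]=9<17: swap v[1],v[2]; lo=2,mid=3 → [3,9,17,23,4,20,18,11,15,14,2,21]
v[mid]=23>17: swap v[3],v[10]; hi=9 → [3,9,17,2,4,20,18,11,15,14,23,21]
v[mid]=2<17: swap v[2],v[3]; lo=3,mid=4 → [3,9,2,17,4,20,18,11,15,14,23,21]
v[mid]=4<17: swap v[3],v[4]; lo=4,mid=5 → [3,9,2,4,17,20,18,11,15,14,23,21]
v[mid]=20>17: swap v[5],v[9]; hi=8 → [3,9,2,4,17,14,18,11,15,20,23,21]
v[mid]=14<17: swap v[4],v[5]; lo=5,mid=6 → [3,9,2,4,14,17,18,11,15,20,23,21]
v[mid]=18>17: swap v[6],v[8]; hi=7 → [3,9,2,4,14,17,15,11,18,20,23,21]
v[mid]=15<17: swap v[5],v[6]; lo=6,mid=7 → [3,9,2,4,14,15,17,11,18,20,23,21]
v[mid]=11<17: swap v[6],v[7]; lo=7,mid=8 → [3,9,2,4,14,15,11,17,18,20,23,21]
end: lo=7, hi=7; v = [3,9,2,4,14,15,11,17,18,20,23,21]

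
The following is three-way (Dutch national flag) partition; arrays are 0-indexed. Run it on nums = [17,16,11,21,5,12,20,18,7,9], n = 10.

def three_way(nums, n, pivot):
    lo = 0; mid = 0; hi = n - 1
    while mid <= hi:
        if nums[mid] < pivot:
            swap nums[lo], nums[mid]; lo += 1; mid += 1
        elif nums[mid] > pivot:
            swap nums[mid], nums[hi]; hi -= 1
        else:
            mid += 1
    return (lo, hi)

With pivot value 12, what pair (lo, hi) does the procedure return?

(4, 4)

pivot = 12; lo=0, mid=0, hi=9
nums[mid]=17>12: swap nums[0],nums[9]; hi=8 → [9,16,11,21,5,12,20,18,7,17]
nums[mid]=9<12: swap nums[0],nums[0]; lo=1,mid=1 → [9,16,11,21,5,12,20,18,7,17]
nums[mid]=16>12: swap nums[1],nums[8]; hi=7 → [9,7,11,21,5,12,20,18,16,17]
nums[mid]=7<12: swap nums[1],nums[1]; lo=2,mid=2 → [9,7,11,21,5,12,20,18,16,17]
nums[mid]=11<12: swap nums[2],nums[2]; lo=3,mid=3 → [9,7,11,21,5,12,20,18,16,17]
nums[mid]=21>12: swap nums[3],nums[7]; hi=6 → [9,7,11,18,5,12,20,21,16,17]
nums[mid]=18>12: swap nums[3],nums[6]; hi=5 → [9,7,11,20,5,12,18,21,16,17]
nums[mid]=20>12: swap nums[3],nums[5]; hi=4 → [9,7,11,12,5,20,18,21,16,17]
nums[mid]=12=12: mid=4
nums[mid]=5<12: swap nums[3],nums[4]; lo=4,mid=5 → [9,7,11,5,12,20,18,21,16,17]
end: lo=4, hi=4; nums = [9,7,11,5,12,20,18,21,16,17]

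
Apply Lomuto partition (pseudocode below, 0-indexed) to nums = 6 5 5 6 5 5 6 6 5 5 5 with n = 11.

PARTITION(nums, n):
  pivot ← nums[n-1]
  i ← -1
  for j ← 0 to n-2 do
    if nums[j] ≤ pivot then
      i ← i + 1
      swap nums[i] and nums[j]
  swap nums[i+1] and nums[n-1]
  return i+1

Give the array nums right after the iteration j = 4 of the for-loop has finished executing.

pivot = nums[10] = 5; i = -1
j=0: nums[0]=6 > 5 → no swap
j=1: nums[1]=5 ≤ 5 → i=0, swap nums[0],nums[1] → 5 6 5 6 5 5 6 6 5 5 5
j=2: nums[2]=5 ≤ 5 → i=1, swap nums[1],nums[2] → 5 5 6 6 5 5 6 6 5 5 5
j=3: nums[3]=6 > 5 → no swap
j=4: nums[4]=5 ≤ 5 → i=2, swap nums[2],nums[4] → 5 5 5 6 6 5 6 6 5 5 5
(after j=4) nums = 5 5 5 6 6 5 6 6 5 5 5

5 5 5 6 6 5 6 6 5 5 5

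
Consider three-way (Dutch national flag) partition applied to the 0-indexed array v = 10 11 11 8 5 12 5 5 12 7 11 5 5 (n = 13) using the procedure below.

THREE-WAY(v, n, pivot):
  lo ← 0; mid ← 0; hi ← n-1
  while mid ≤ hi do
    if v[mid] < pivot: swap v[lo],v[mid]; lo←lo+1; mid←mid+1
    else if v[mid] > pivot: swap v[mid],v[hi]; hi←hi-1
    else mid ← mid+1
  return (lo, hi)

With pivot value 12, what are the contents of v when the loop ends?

10 11 11 8 5 5 5 7 11 5 5 12 12

pivot = 12; lo=0, mid=0, hi=12
v[mid]=10<12: swap v[0],v[0]; lo=1,mid=1 → 10 11 11 8 5 12 5 5 12 7 11 5 5
v[mid]=11<12: swap v[1],v[1]; lo=2,mid=2 → 10 11 11 8 5 12 5 5 12 7 11 5 5
v[mid]=11<12: swap v[2],v[2]; lo=3,mid=3 → 10 11 11 8 5 12 5 5 12 7 11 5 5
v[mid]=8<12: swap v[3],v[3]; lo=4,mid=4 → 10 11 11 8 5 12 5 5 12 7 11 5 5
v[mid]=5<12: swap v[4],v[4]; lo=5,mid=5 → 10 11 11 8 5 12 5 5 12 7 11 5 5
v[mid]=12=12: mid=6
v[mid]=5<12: swap v[5],v[6]; lo=6,mid=7 → 10 11 11 8 5 5 12 5 12 7 11 5 5
v[mid]=5<12: swap v[6],v[7]; lo=7,mid=8 → 10 11 11 8 5 5 5 12 12 7 11 5 5
v[mid]=12=12: mid=9
v[mid]=7<12: swap v[7],v[9]; lo=8,mid=10 → 10 11 11 8 5 5 5 7 12 12 11 5 5
v[mid]=11<12: swap v[8],v[10]; lo=9,mid=11 → 10 11 11 8 5 5 5 7 11 12 12 5 5
v[mid]=5<12: swap v[9],v[11]; lo=10,mid=12 → 10 11 11 8 5 5 5 7 11 5 12 12 5
v[mid]=5<12: swap v[10],v[12]; lo=11,mid=13 → 10 11 11 8 5 5 5 7 11 5 5 12 12
end: lo=11, hi=12; v = 10 11 11 8 5 5 5 7 11 5 5 12 12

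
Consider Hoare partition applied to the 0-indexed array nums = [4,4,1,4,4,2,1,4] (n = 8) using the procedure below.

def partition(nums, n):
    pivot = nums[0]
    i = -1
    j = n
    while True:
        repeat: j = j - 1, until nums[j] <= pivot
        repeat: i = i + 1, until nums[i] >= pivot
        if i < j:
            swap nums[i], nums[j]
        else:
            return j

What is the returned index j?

pivot = nums[0] = 4; i = -1, j = 8
j→7 (nums[7]=4≤4), i→0 (nums[0]=4≥4); i<j, swap → [4,4,1,4,4,2,1,4]
j→6 (nums[6]=1≤4), i→1 (nums[1]=4≥4); i<j, swap → [4,1,1,4,4,2,4,4]
j→5 (nums[5]=2≤4), i→3 (nums[3]=4≥4); i<j, swap → [4,1,1,2,4,4,4,4]
j→4, i→4; i≥j, return j=4. nums = [4,1,1,2,4,4,4,4]

4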